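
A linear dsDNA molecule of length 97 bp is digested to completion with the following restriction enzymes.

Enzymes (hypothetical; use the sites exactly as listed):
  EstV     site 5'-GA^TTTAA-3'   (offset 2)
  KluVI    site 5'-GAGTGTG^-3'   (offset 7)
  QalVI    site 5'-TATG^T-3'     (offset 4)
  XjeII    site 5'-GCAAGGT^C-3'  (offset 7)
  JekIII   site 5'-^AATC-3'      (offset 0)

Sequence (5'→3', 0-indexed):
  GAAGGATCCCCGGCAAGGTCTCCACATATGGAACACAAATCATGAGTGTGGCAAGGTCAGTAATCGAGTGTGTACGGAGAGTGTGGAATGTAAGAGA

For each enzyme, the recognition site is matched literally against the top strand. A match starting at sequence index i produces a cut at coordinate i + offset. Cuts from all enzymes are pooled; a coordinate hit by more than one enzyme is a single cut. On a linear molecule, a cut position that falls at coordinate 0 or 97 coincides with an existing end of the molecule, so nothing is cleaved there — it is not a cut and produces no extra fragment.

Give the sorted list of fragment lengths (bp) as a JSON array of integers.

[4,7,11,12,13,13,18,19]

Scan for sites:
  EstV (GATTTAA, off=2): no sites
  KluVI GAGTGTG/7: at [43, 65, 78] ⇒ [50, 72, 85]
  QalVI (TATGT, off=4): no sites
  XjeII GCAAGGTC/7: at [12, 50] ⇒ [19, 57]
  JekIII AATC/0: at [37, 61] ⇒ [37, 61]

All cut coordinates (distinct, sorted): [19, 37, 50, 57, 61, 72, 85]

Fragment lengths:
  [0,19): 19 bp
  [19,37): 18 bp
  [37,50): 13 bp
  [50,57): 7 bp
  [57,61): 4 bp
  [61,72): 11 bp
  [72,85): 13 bp
  [85,97): 12 bp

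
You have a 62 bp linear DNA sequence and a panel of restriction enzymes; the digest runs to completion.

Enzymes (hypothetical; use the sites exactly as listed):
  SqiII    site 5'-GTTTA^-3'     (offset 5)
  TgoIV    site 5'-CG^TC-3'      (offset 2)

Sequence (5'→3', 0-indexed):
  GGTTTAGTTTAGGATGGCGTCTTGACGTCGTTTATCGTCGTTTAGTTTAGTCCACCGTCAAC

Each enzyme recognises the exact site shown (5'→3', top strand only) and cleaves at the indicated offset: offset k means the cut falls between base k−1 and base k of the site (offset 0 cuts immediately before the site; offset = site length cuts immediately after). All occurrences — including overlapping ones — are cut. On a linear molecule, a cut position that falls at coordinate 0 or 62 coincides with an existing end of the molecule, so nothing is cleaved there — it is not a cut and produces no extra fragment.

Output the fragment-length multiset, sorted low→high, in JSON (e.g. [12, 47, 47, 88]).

Per-enzyme occurrences:
  SqiII (GTTTA, off=5): starts [1, 6, 29, 39, 44] → cuts [6, 11, 34, 44, 49]
  TgoIV (CGTC, off=2): starts [17, 25, 35, 55] → cuts [19, 27, 37, 57]

Pooled cuts: [6, 11, 19, 27, 34, 37, 44, 49, 57]

Fragments:
  [0,6): 6 bp
  [6,11): 5 bp
  [11,19): 8 bp
  [19,27): 8 bp
  [27,34): 7 bp
  [34,37): 3 bp
  [37,44): 7 bp
  [44,49): 5 bp
  [49,57): 8 bp
  [57,62): 5 bp

[3,5,5,5,6,7,7,8,8,8]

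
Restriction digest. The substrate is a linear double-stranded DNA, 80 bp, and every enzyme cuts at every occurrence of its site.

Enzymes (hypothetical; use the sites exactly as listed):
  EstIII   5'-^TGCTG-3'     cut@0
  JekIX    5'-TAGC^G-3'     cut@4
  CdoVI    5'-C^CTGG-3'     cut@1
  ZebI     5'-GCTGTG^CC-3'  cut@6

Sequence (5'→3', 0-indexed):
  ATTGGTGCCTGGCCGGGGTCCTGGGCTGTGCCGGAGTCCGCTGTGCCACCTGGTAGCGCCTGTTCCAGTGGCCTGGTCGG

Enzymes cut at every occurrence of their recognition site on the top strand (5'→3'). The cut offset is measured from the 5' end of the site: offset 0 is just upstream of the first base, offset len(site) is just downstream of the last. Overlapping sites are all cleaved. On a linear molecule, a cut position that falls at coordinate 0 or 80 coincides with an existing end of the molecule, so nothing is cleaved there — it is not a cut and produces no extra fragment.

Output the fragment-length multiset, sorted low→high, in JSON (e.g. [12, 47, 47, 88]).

Per-enzyme occurrences:
  EstIII (TGCTG, off=0): no sites
  JekIX TAGCG/4: at [53] ⇒ [57]
  CdoVI CCTGG/1: at [7, 19, 48, 71] ⇒ [8, 20, 49, 72]
  ZebI GCTGTGCC/6: at [24, 39] ⇒ [30, 45]

Pooled cuts: [8, 20, 30, 45, 49, 57, 72]

Fragment lengths:
  [0,8): 8 bp
  [8,20): 12 bp
  [20,30): 10 bp
  [30,45): 15 bp
  [45,49): 4 bp
  [49,57): 8 bp
  [57,72): 15 bp
  [72,80): 8 bp

[4,8,8,8,10,12,15,15]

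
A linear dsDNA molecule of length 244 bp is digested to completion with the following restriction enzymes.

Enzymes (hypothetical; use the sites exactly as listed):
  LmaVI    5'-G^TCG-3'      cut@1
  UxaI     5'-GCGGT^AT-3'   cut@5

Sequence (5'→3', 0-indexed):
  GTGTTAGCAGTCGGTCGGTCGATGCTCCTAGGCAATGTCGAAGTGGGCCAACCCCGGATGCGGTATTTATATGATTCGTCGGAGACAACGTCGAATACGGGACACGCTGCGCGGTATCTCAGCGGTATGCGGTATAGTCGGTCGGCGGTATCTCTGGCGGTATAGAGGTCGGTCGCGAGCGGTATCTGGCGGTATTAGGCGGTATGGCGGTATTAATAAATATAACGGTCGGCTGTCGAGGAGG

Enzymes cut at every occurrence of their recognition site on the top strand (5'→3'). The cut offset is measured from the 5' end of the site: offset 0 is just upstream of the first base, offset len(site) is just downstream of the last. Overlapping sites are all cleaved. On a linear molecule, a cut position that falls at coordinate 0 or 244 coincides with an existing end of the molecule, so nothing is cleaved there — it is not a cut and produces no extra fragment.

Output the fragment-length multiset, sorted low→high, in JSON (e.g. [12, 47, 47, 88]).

[4,4,4,4,4,7,7,7,8,8,9,10,10,10,11,11,12,12,14,17,19,25,27]

Scan for sites:
  LmaVI (GTCG, off=1): starts [9, 13, 17, 36, 77, 89, 136, 140, 167, 171, 227, 234] → cuts [10, 14, 18, 37, 78, 90, 137, 141, 168, 172, 228, 235]
  UxaI (GCGGTAT, off=5): starts [59, 110, 121, 128, 144, 156, 178, 188, 198, 206] → cuts [64, 115, 126, 133, 149, 161, 183, 193, 203, 211]

Pooled cuts: [10, 14, 18, 37, 64, 78, 90, 115, 126, 133, 137, 141, 149, 161, 168, 172, 183, 193, 203, 211, 228, 235]

Fragments:
  [0,10): 10 bp
  [10,14): 4 bp
  [14,18): 4 bp
  [18,37): 19 bp
  [37,64): 27 bp
  [64,78): 14 bp
  [78,90): 12 bp
  [90,115): 25 bp
  [115,126): 11 bp
  [126,133): 7 bp
  [133,137): 4 bp
  [137,141): 4 bp
  [141,149): 8 bp
  [149,161): 12 bp
  [161,168): 7 bp
  [168,172): 4 bp
  [172,183): 11 bp
  [183,193): 10 bp
  [193,203): 10 bp
  [203,211): 8 bp
  [211,228): 17 bp
  [228,235): 7 bp
  [235,244): 9 bp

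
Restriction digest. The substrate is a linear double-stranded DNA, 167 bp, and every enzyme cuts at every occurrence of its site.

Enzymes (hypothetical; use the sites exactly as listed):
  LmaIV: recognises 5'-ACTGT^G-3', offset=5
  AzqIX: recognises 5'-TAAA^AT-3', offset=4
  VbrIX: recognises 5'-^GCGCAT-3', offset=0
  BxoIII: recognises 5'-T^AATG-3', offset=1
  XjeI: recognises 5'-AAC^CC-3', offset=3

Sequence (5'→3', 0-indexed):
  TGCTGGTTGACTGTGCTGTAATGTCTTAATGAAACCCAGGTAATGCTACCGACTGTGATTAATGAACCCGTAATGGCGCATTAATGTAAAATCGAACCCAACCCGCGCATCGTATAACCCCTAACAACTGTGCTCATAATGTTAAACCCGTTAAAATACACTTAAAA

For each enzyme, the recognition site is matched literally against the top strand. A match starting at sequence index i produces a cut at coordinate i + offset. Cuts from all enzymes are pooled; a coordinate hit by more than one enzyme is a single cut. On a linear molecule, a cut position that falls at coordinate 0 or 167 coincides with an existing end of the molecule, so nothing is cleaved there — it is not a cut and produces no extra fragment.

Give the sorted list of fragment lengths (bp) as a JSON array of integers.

[2,4,4,4,5,5,6,6,7,7,7,8,8,8,8,10,12,13,14,14,15]

Scan for sites:
  LmaIV (ACTGTG, off=5): starts [9, 51, 126] → cuts [14, 56, 131]
  AzqIX (TAAAAT, off=4): starts [86, 151] → cuts [90, 155]
  VbrIX (GCGCAT, off=0): starts [75, 104] → cuts [75, 104]
  BxoIII (TAATG, off=1): starts [18, 26, 40, 59, 70, 81, 136] → cuts [19, 27, 41, 60, 71, 82, 137]
  XjeI (AACCC, off=3): starts [32, 64, 94, 99, 115, 144] → cuts [35, 67, 97, 102, 118, 147]

Pooled cuts: [14, 19, 27, 35, 41, 56, 60, 67, 71, 75, 82, 90, 97, 102, 104, 118, 131, 137, 147, 155]

Fragments:
  [0,14): 14 bp
  [14,19): 5 bp
  [19,27): 8 bp
  [27,35): 8 bp
  [35,41): 6 bp
  [41,56): 15 bp
  [56,60): 4 bp
  [60,67): 7 bp
  [67,71): 4 bp
  [71,75): 4 bp
  [75,82): 7 bp
  [82,90): 8 bp
  [90,97): 7 bp
  [97,102): 5 bp
  [102,104): 2 bp
  [104,118): 14 bp
  [118,131): 13 bp
  [131,137): 6 bp
  [137,147): 10 bp
  [147,155): 8 bp
  [155,167): 12 bp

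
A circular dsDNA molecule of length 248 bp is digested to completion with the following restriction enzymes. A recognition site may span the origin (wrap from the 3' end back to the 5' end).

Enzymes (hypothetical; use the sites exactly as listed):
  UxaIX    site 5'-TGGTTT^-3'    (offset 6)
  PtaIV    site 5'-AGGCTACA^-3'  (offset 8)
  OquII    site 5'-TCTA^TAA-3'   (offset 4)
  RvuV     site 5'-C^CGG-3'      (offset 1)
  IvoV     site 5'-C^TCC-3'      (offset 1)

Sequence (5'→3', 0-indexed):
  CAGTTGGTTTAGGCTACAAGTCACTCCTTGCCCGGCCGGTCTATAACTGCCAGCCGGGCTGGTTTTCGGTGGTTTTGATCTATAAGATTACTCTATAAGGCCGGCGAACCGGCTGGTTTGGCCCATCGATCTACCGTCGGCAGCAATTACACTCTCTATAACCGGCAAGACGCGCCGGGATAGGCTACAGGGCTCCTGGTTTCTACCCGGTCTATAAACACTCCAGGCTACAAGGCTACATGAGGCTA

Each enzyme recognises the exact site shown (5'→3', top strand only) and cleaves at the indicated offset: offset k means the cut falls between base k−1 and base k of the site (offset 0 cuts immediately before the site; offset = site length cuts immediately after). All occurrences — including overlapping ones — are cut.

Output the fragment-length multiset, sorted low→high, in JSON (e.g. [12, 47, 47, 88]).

[4,4,4,5,6,6,7,7,7,7,8,8,8,8,8,9,10,10,10,11,11,11,13,13,14,39]

Per-enzyme occurrences:
  UxaIX (TGGTTT, off=6): starts [4, 59, 69, 113, 196] → cuts [10, 65, 75, 119, 202]
  PtaIV (AGGCTACA, off=8): starts [10, 181, 224, 232, 242] → cuts [2, 18, 189, 232, 240]
  OquII (TCTATAA, off=4): starts [39, 78, 91, 154, 210] → cuts [43, 82, 95, 158, 214]
  RvuV (CCGG, off=1): starts [31, 35, 53, 100, 108, 161, 174, 206] → cuts [32, 36, 54, 101, 109, 162, 175, 207]
  IvoV (CTCC, off=1): starts [23, 192, 220] → cuts [24, 193, 221]

All cut coordinates (distinct, sorted): [2, 10, 18, 24, 32, 36, 43, 54, 65, 75, 82, 95, 101, 109, 119, 158, 162, 175, 189, 193, 202, 207, 214, 221, 232, 240]

Fragment lengths:
  2→10: 8 bp
  10→18: 8 bp
  18→24: 6 bp
  24→32: 8 bp
  32→36: 4 bp
  36→43: 7 bp
  43→54: 11 bp
  54→65: 11 bp
  65→75: 10 bp
  75→82: 7 bp
  82→95: 13 bp
  95→101: 6 bp
  101→109: 8 bp
  109→119: 10 bp
  119→158: 39 bp
  158→162: 4 bp
  162→175: 13 bp
  175→189: 14 bp
  189→193: 4 bp
  193→202: 9 bp
  202→207: 5 bp
  207→214: 7 bp
  214→221: 7 bp
  221→232: 11 bp
  232→240: 8 bp
  240→2 (wrap): 248-240+2 = 10 bp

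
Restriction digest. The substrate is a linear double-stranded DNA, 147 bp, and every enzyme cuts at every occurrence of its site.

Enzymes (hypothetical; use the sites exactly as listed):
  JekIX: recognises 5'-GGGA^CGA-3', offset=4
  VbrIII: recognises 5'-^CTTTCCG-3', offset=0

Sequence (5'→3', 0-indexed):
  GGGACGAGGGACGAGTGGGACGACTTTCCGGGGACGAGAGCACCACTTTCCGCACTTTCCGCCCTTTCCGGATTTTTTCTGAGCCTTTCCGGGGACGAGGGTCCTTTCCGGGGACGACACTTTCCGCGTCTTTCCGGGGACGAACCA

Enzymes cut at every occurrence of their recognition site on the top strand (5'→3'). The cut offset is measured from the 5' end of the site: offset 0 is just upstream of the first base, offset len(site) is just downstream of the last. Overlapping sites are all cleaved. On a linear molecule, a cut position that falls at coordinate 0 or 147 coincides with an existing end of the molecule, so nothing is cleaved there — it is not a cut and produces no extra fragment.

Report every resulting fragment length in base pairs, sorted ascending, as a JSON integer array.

Site scan:
  JekIX GGGACGA/4: at [0, 7, 16, 30, 91, 110, 136] ⇒ [4, 11, 20, 34, 95, 114, 140]
  VbrIII CTTTCCG/0: at [23, 45, 54, 63, 84, 103, 119, 129] ⇒ [23, 45, 54, 63, 84, 103, 119, 129]

Pooled cuts: [4, 11, 20, 23, 34, 45, 54, 63, 84, 95, 103, 114, 119, 129, 140]

Fragment lengths:
  [0,4): 4 bp
  [4,11): 7 bp
  [11,20): 9 bp
  [20,23): 3 bp
  [23,34): 11 bp
  [34,45): 11 bp
  [45,54): 9 bp
  [54,63): 9 bp
  [63,84): 21 bp
  [84,95): 11 bp
  [95,103): 8 bp
  [103,114): 11 bp
  [114,119): 5 bp
  [119,129): 10 bp
  [129,140): 11 bp
  [140,147): 7 bp

[3,4,5,7,7,8,9,9,9,10,11,11,11,11,11,21]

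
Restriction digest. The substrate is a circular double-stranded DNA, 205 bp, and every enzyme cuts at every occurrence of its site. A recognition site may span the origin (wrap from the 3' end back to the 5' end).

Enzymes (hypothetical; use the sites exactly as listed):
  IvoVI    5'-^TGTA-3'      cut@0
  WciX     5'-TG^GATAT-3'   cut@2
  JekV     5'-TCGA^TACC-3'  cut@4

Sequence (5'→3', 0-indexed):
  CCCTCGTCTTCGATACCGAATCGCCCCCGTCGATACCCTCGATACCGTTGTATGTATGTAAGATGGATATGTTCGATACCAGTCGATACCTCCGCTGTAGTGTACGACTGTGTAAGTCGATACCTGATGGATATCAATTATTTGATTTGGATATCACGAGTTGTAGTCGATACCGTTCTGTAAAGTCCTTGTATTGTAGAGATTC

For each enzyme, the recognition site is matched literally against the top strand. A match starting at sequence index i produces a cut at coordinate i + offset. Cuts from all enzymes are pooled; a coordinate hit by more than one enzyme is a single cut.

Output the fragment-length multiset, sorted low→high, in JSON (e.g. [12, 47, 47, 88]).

[4,4,5,5,6,8,9,9,9,9,9,10,10,10,11,11,12,20,20,24]

Scan for sites:
  IvoVI (TGTA, off=0): starts [48, 52, 56, 95, 100, 110, 161, 178, 189, 194] → cuts [48, 52, 56, 95, 100, 110, 161, 178, 189, 194]
  WciX (TGGATAT, off=2): starts [63, 127, 147] → cuts [65, 129, 149]
  JekV (TCGATACC, off=4): starts [9, 29, 38, 72, 82, 116, 166] → cuts [13, 33, 42, 76, 86, 120, 170]

All cut coordinates (distinct, sorted): [13, 33, 42, 48, 52, 56, 65, 76, 86, 95, 100, 110, 120, 129, 149, 161, 170, 178, 189, 194]

Fragment lengths:
  13→33: 20 bp
  33→42: 9 bp
  42→48: 6 bp
  48→52: 4 bp
  52→56: 4 bp
  56→65: 9 bp
  65→76: 11 bp
  76→86: 10 bp
  86→95: 9 bp
  95→100: 5 bp
  100→110: 10 bp
  110→120: 10 bp
  120→129: 9 bp
  129→149: 20 bp
  149→161: 12 bp
  161→170: 9 bp
  170→178: 8 bp
  178→189: 11 bp
  189→194: 5 bp
  194→13 (wrap): 205-194+13 = 24 bp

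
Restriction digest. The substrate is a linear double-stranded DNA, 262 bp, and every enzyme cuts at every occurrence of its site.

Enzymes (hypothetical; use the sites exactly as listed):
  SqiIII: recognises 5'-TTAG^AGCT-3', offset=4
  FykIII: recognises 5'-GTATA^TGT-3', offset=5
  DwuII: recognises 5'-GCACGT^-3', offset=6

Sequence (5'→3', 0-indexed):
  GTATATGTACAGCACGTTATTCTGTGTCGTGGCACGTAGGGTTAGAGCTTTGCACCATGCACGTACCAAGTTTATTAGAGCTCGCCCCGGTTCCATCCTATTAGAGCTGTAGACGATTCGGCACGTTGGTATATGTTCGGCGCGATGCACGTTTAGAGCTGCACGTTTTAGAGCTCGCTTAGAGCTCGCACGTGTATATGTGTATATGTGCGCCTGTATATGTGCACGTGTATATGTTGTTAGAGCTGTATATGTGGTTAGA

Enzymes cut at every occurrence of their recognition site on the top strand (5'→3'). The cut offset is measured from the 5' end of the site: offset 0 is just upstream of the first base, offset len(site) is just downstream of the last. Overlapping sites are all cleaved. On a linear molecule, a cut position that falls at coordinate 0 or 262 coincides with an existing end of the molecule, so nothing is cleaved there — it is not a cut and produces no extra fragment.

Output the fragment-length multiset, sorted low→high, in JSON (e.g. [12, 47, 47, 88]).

[4,5,5,5,5,7,8,8,9,9,9,10,10,11,11,12,14,14,19,19,20,22,26]

Per-enzyme occurrences:
  SqiIII (TTAGAGCT, off=4): starts [41, 74, 100, 152, 167, 178, 239] → cuts [45, 78, 104, 156, 171, 182, 243]
  FykIII (GTATATGT, off=5): starts [0, 128, 193, 201, 215, 229, 247] → cuts [5, 133, 198, 206, 220, 234, 252]
  DwuII (GCACGT, off=6): starts [11, 31, 58, 120, 146, 160, 187, 223] → cuts [17, 37, 64, 126, 152, 166, 193, 229]

All cut coordinates (distinct, sorted): [5, 17, 37, 45, 64, 78, 104, 126, 133, 152, 156, 166, 171, 182, 193, 198, 206, 220, 229, 234, 243, 252]

Fragments:
  [0,5): 5 bp
  [5,17): 12 bp
  [17,37): 20 bp
  [37,45): 8 bp
  [45,64): 19 bp
  [64,78): 14 bp
  [78,104): 26 bp
  [104,126): 22 bp
  [126,133): 7 bp
  [133,152): 19 bp
  [152,156): 4 bp
  [156,166): 10 bp
  [166,171): 5 bp
  [171,182): 11 bp
  [182,193): 11 bp
  [193,198): 5 bp
  [198,206): 8 bp
  [206,220): 14 bp
  [220,229): 9 bp
  [229,234): 5 bp
  [234,243): 9 bp
  [243,252): 9 bp
  [252,262): 10 bp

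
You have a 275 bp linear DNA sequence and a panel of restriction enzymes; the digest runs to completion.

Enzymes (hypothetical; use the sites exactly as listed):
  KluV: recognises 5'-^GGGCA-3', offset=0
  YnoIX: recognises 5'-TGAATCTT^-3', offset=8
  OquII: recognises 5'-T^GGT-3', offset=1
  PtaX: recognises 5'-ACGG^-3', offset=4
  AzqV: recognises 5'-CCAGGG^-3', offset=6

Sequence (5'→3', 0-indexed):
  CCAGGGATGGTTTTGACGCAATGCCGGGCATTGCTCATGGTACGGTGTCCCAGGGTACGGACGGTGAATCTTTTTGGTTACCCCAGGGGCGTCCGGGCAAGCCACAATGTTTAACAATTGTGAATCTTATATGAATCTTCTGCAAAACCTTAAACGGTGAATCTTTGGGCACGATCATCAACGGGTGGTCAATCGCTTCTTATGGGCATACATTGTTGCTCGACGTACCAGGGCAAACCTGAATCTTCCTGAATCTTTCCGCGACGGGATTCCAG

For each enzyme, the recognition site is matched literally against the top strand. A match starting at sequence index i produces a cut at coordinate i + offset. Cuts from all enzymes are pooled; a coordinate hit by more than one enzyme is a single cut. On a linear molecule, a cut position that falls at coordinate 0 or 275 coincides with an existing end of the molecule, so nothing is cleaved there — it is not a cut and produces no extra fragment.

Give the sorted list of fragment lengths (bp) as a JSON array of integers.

Site scan:
  KluV (GGGCA, off=0): starts [25, 94, 166, 203, 230] → cuts [25, 94, 166, 203, 230]
  YnoIX (TGAATCTT, off=8): starts [64, 120, 131, 157, 239, 249] → cuts [72, 128, 139, 165, 247, 257]
  OquII (TGGT, off=1): starts [7, 37, 74, 185] → cuts [8, 38, 75, 186]
  PtaX (ACGG, off=4): starts [41, 56, 60, 153, 180, 263] → cuts [45, 60, 64, 157, 184, 267]
  AzqV (CCAGGG, off=6): starts [0, 49, 82, 227] → cuts [6, 55, 88, 233]

Pooled cuts: [6, 8, 25, 38, 45, 55, 60, 64, 72, 75, 88, 94, 128, 139, 157, 165, 166, 184, 186, 203, 230, 233, 247, 257, 267]

Fragments:
  [0,6): 6 bp
  [6,8): 2 bp
  [8,25): 17 bp
  [25,38): 13 bp
  [38,45): 7 bp
  [45,55): 10 bp
  [55,60): 5 bp
  [60,64): 4 bp
  [64,72): 8 bp
  [72,75): 3 bp
  [75,88): 13 bp
  [88,94): 6 bp
  [94,128): 34 bp
  [128,139): 11 bp
  [139,157): 18 bp
  [157,165): 8 bp
  [165,166): 1 bp
  [166,184): 18 bp
  [184,186): 2 bp
  [186,203): 17 bp
  [203,230): 27 bp
  [230,233): 3 bp
  [233,247): 14 bp
  [247,257): 10 bp
  [257,267): 10 bp
  [267,275): 8 bp

[1,2,2,3,3,4,5,6,6,7,8,8,8,10,10,10,11,13,13,14,17,17,18,18,27,34]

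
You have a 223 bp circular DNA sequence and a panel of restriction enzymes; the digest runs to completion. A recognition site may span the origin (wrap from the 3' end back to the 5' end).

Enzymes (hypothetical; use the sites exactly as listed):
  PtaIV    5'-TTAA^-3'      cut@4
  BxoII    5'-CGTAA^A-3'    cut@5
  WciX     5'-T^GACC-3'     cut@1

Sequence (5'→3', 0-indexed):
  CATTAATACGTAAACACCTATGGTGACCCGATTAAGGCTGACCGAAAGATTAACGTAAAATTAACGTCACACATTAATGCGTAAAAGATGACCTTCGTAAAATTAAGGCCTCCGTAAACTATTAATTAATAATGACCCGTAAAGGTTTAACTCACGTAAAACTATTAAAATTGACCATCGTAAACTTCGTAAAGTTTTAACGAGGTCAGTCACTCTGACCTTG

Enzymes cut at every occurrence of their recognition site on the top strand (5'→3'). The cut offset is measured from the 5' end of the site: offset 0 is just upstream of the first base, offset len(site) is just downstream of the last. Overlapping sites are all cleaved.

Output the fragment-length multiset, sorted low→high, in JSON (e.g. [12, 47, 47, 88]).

Scan for sites:
  PtaIV TTAA/4: at [2, 31, 49, 60, 73, 102, 121, 125, 146, 164, 196] ⇒ [6, 35, 53, 64, 77, 106, 125, 129, 150, 168, 200]
  BxoII CGTAAA/5: at [8, 53, 79, 95, 112, 137, 154, 178, 187] ⇒ [13, 58, 84, 100, 117, 142, 159, 183, 192]
  WciX TGACC/1: at [23, 38, 88, 132, 171, 215] ⇒ [24, 39, 89, 133, 172, 216]

All cut coordinates (distinct, sorted): [6, 13, 24, 35, 39, 53, 58, 64, 77, 84, 89, 100, 106, 117, 125, 129, 133, 142, 150, 159, 168, 172, 183, 192, 200, 216]

Fragments:
  6→13: 7 bp
  13→24: 11 bp
  24→35: 11 bp
  35→39: 4 bp
  39→53: 14 bp
  53→58: 5 bp
  58→64: 6 bp
  64→77: 13 bp
  77→84: 7 bp
  84→89: 5 bp
  89→100: 11 bp
  100→106: 6 bp
  106→117: 11 bp
  117→125: 8 bp
  125→129: 4 bp
  129→133: 4 bp
  133→142: 9 bp
  142→150: 8 bp
  150→159: 9 bp
  159→168: 9 bp
  168→172: 4 bp
  172→183: 11 bp
  183→192: 9 bp
  192→200: 8 bp
  200→216: 16 bp
  216→6 (wrap): 223-216+6 = 13 bp

[4,4,4,4,5,5,6,6,7,7,8,8,8,9,9,9,9,11,11,11,11,11,13,13,14,16]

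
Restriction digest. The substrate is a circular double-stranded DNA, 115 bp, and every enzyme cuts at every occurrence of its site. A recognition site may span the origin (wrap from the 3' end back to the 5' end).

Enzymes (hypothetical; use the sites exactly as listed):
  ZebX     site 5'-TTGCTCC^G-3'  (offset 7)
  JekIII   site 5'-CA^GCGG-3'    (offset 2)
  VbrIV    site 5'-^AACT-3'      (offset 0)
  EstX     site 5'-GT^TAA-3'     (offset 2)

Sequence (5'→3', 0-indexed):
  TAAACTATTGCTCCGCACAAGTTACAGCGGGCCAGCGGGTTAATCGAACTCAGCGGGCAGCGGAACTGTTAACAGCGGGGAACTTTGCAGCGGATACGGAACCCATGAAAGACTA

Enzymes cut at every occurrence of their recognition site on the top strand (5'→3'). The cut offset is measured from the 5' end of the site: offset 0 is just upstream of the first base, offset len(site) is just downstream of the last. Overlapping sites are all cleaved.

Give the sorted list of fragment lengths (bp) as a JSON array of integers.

Scan for sites:
  ZebX (TTGCTCCG, off=7): starts [7] → cuts [14]
  JekIII (CAGCGG, off=2): starts [24, 32, 50, 57, 72, 87] → cuts [26, 34, 52, 59, 74, 89]
  VbrIV (AACT, off=0): starts [2, 46, 63, 80] → cuts [2, 46, 63, 80]
  EstX (GTTAA, off=2): starts [38, 67] → cuts [40, 69]

All cut coordinates (distinct, sorted): [2, 14, 26, 34, 40, 46, 52, 59, 63, 69, 74, 80, 89]

Fragments:
  2→14: 12 bp
  14→26: 12 bp
  26→34: 8 bp
  34→40: 6 bp
  40→46: 6 bp
  46→52: 6 bp
  52→59: 7 bp
  59→63: 4 bp
  63→69: 6 bp
  69→74: 5 bp
  74→80: 6 bp
  80→89: 9 bp
  89→2 (wrap): 115-89+2 = 28 bp

[4,5,6,6,6,6,6,7,8,9,12,12,28]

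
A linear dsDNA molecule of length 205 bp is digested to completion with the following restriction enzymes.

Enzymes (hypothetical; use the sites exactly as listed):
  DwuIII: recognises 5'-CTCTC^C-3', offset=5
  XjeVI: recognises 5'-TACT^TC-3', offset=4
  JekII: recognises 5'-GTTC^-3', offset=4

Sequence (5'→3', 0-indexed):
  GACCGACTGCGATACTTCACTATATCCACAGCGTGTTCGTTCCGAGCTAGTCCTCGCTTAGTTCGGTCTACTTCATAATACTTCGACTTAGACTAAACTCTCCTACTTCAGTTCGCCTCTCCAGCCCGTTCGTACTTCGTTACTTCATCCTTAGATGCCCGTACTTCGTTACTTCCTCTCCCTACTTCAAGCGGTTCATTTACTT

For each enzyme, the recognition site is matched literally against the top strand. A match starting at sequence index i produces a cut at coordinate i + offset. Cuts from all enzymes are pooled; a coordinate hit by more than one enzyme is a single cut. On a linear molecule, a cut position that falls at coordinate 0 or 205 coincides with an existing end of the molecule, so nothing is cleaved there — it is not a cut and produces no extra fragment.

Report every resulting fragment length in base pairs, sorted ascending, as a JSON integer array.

Site scan:
  DwuIII CTCTCC/5: at [97, 116, 175] ⇒ [102, 121, 180]
  XjeVI TACTTC/4: at [12, 68, 78, 103, 132, 140, 161, 169, 182] ⇒ [16, 72, 82, 107, 136, 144, 165, 173, 186]
  JekII GTTC/4: at [34, 38, 60, 110, 127, 193] ⇒ [38, 42, 64, 114, 131, 197]

All cut coordinates (distinct, sorted): [16, 38, 42, 64, 72, 82, 102, 107, 114, 121, 131, 136, 144, 165, 173, 180, 186, 197]

Fragments:
  [0,16): 16 bp
  [16,38): 22 bp
  [38,42): 4 bp
  [42,64): 22 bp
  [64,72): 8 bp
  [72,82): 10 bp
  [82,102): 20 bp
  [102,107): 5 bp
  [107,114): 7 bp
  [114,121): 7 bp
  [121,131): 10 bp
  [131,136): 5 bp
  [136,144): 8 bp
  [144,165): 21 bp
  [165,173): 8 bp
  [173,180): 7 bp
  [180,186): 6 bp
  [186,197): 11 bp
  [197,205): 8 bp

[4,5,5,6,7,7,7,8,8,8,8,10,10,11,16,20,21,22,22]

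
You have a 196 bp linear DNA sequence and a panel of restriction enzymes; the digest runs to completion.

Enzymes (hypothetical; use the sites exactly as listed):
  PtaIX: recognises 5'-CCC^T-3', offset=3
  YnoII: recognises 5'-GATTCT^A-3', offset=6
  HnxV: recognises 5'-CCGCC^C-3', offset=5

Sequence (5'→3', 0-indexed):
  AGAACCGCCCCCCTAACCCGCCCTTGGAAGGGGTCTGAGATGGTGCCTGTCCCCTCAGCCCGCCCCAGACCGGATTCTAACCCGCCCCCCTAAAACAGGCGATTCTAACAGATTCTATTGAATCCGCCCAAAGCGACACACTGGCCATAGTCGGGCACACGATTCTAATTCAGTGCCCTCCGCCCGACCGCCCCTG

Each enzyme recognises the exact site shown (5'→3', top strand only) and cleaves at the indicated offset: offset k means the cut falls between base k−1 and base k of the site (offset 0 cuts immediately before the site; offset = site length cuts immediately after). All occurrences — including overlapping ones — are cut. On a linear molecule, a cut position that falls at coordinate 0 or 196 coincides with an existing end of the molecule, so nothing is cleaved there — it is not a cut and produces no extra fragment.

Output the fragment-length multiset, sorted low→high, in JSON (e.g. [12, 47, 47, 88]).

Per-enzyme occurrences:
  PtaIX CCCT/3: at [10, 20, 51, 87, 175, 191] ⇒ [13, 23, 54, 90, 178, 194]
  YnoII GATTCTA/6: at [72, 100, 110, 160] ⇒ [78, 106, 116, 166]
  HnxV CCGCCC/5: at [4, 17, 59, 81, 123, 179, 187] ⇒ [9, 22, 64, 86, 128, 184, 192]

All cut coordinates (distinct, sorted): [9, 13, 22, 23, 54, 64, 78, 86, 90, 106, 116, 128, 166, 178, 184, 192, 194]

Fragment lengths:
  [0,9): 9 bp
  [9,13): 4 bp
  [13,22): 9 bp
  [22,23): 1 bp
  [23,54): 31 bp
  [54,64): 10 bp
  [64,78): 14 bp
  [78,86): 8 bp
  [86,90): 4 bp
  [90,106): 16 bp
  [106,116): 10 bp
  [116,128): 12 bp
  [128,166): 38 bp
  [166,178): 12 bp
  [178,184): 6 bp
  [184,192): 8 bp
  [192,194): 2 bp
  [194,196): 2 bp

[1,2,2,4,4,6,8,8,9,9,10,10,12,12,14,16,31,38]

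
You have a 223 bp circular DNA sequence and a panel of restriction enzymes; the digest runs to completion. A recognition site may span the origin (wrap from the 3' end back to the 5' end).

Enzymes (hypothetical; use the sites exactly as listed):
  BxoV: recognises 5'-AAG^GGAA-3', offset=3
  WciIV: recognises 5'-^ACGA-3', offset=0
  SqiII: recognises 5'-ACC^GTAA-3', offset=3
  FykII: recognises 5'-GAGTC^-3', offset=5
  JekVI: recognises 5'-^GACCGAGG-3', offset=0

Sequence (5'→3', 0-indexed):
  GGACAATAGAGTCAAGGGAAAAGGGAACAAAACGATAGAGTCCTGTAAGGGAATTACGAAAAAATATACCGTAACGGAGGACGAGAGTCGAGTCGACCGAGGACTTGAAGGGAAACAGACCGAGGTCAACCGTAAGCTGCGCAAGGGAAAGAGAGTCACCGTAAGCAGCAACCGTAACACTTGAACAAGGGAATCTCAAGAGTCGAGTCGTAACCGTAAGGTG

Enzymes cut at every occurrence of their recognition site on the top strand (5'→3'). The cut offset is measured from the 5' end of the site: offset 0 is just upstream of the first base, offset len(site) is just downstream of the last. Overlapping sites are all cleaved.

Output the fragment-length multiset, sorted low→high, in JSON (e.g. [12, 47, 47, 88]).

[3,3,5,5,6,6,7,7,7,8,9,10,11,12,13,14,14,15,15,16,16,21]

Per-enzyme occurrences:
  BxoV (AAGGGAA, off=3): starts [13, 20, 46, 107, 142, 186] → cuts [16, 23, 49, 110, 145, 189]
  WciIV (ACGA, off=0): starts [31, 55, 80] → cuts [31, 55, 80]
  SqiII (ACCGTAA, off=3): starts [67, 128, 157, 170, 212] → cuts [70, 131, 160, 173, 215]
  FykII (GAGTC, off=5): starts [8, 37, 84, 89, 152, 199, 204] → cuts [13, 42, 89, 94, 157, 204, 209]
  JekVI (GACCGAGG, off=0): starts [94, 117] → cuts [94, 117]

All cut coordinates (distinct, sorted): [13, 16, 23, 31, 42, 49, 55, 70, 80, 89, 94, 110, 117, 131, 145, 157, 160, 173, 189, 204, 209, 215]

Fragments:
  13→16: 3 bp
  16→23: 7 bp
  23→31: 8 bp
  31→42: 11 bp
  42→49: 7 bp
  49→55: 6 bp
  55→70: 15 bp
  70→80: 10 bp
  80→89: 9 bp
  89→94: 5 bp
  94→110: 16 bp
  110→117: 7 bp
  117→131: 14 bp
  131→145: 14 bp
  145→157: 12 bp
  157→160: 3 bp
  160→173: 13 bp
  173→189: 16 bp
  189→204: 15 bp
  204→209: 5 bp
  209→215: 6 bp
  215→13 (wrap): 223-215+13 = 21 bp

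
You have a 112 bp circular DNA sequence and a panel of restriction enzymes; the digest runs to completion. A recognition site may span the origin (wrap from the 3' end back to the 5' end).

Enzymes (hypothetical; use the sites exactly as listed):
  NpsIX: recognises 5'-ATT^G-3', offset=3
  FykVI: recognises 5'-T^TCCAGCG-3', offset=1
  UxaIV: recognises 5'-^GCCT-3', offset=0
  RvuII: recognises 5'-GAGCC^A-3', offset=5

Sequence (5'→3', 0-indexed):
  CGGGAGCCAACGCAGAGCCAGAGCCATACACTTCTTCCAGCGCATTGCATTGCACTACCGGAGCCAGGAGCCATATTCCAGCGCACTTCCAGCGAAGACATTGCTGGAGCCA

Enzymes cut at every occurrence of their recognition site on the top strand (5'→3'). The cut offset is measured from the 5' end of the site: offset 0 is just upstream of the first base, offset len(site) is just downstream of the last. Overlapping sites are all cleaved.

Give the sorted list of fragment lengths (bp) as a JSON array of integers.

[4,5,6,7,9,9,10,11,11,11,14,15]

Per-enzyme occurrences:
  NpsIX (ATTG, off=3): starts [43, 48, 99] → cuts [46, 51, 102]
  FykVI (TTCCAGCG, off=1): starts [34, 75, 86] → cuts [35, 76, 87]
  UxaIV (GCCT, off=0): no sites
  RvuII (GAGCCA, off=5): starts [3, 14, 20, 60, 67, 106] → cuts [8, 19, 25, 65, 72, 111]

All cut coordinates (distinct, sorted): [8, 19, 25, 35, 46, 51, 65, 72, 76, 87, 102, 111]

Fragment lengths:
  8→19: 11 bp
  19→25: 6 bp
  25→35: 10 bp
  35→46: 11 bp
  46→51: 5 bp
  51→65: 14 bp
  65→72: 7 bp
  72→76: 4 bp
  76→87: 11 bp
  87→102: 15 bp
  102→111: 9 bp
  111→8 (wrap): 112-111+8 = 9 bp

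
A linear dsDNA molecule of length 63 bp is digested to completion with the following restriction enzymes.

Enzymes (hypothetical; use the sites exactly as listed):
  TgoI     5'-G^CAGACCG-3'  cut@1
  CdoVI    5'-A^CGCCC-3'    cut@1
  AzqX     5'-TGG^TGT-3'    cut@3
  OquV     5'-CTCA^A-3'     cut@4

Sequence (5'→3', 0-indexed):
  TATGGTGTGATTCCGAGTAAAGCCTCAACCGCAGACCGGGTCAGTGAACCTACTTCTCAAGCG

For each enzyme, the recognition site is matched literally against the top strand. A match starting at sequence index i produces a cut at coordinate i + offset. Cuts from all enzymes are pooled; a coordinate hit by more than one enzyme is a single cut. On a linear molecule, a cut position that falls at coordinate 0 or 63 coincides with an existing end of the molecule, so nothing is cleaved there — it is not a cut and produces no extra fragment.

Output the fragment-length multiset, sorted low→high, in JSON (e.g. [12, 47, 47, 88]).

Site scan:
  TgoI GCAGACCG/1: at [30] ⇒ [31]
  CdoVI (ACGCCC, off=1): no sites
  AzqX TGGTGT/3: at [2] ⇒ [5]
  OquV CTCAA/4: at [23, 55] ⇒ [27, 59]

Pooled cuts: [5, 27, 31, 59]

Fragments:
  [0,5): 5 bp
  [5,27): 22 bp
  [27,31): 4 bp
  [31,59): 28 bp
  [59,63): 4 bp

[4,4,5,22,28]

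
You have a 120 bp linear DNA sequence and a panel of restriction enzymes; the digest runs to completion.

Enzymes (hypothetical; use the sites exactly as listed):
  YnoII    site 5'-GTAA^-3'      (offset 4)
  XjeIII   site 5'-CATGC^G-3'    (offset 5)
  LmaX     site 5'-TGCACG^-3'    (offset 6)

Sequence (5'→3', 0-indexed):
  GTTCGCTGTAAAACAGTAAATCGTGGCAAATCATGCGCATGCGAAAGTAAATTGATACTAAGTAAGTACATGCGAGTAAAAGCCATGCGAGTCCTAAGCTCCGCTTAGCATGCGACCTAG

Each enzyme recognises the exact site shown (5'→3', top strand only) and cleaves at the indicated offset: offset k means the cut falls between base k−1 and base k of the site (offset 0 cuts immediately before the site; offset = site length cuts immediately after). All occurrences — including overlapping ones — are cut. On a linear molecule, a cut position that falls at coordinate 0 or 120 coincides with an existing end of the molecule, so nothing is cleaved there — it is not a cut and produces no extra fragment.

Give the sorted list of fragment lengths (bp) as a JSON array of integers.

[6,6,7,8,8,8,9,11,15,17,25]

Site scan:
  YnoII (GTAA, off=4): starts [7, 15, 46, 61, 75] → cuts [11, 19, 50, 65, 79]
  XjeIII (CATGCG, off=5): starts [31, 37, 68, 83, 108] → cuts [36, 42, 73, 88, 113]
  LmaX (TGCACG, off=6): no sites

All cut coordinates (distinct, sorted): [11, 19, 36, 42, 50, 65, 73, 79, 88, 113]

Fragment lengths:
  [0,11): 11 bp
  [11,19): 8 bp
  [19,36): 17 bp
  [36,42): 6 bp
  [42,50): 8 bp
  [50,65): 15 bp
  [65,73): 8 bp
  [73,79): 6 bp
  [79,88): 9 bp
  [88,113): 25 bp
  [113,120): 7 bp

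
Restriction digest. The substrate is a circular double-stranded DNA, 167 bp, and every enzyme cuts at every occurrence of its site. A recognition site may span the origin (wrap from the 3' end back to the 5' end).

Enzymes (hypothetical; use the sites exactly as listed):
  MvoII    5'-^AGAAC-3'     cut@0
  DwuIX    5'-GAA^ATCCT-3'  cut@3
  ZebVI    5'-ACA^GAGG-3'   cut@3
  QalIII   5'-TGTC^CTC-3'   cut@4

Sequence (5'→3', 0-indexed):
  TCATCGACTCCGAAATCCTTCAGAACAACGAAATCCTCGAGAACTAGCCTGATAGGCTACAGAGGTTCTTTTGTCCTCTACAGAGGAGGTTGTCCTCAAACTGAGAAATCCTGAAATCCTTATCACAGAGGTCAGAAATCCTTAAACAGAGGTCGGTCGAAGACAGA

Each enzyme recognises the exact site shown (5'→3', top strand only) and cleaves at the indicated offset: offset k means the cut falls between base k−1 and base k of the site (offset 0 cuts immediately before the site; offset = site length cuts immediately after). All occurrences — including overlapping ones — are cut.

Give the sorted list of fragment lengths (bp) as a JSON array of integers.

[7,7,7,8,10,11,11,12,12,13,14,22,33]

Scan for sites:
  MvoII (AGAAC, off=0): starts [21, 39] → cuts [21, 39]
  DwuIX (GAAATCCT, off=3): starts [11, 29, 104, 112, 134] → cuts [14, 32, 107, 115, 137]
  ZebVI (ACAGAGG, off=3): starts [58, 79, 124, 145] → cuts [61, 82, 127, 148]
  QalIII (TGTCCTC, off=4): starts [71, 90] → cuts [75, 94]

Pooled cuts: [14, 21, 32, 39, 61, 75, 82, 94, 107, 115, 127, 137, 148]

Fragment lengths:
  14→21: 7 bp
  21→32: 11 bp
  32→39: 7 bp
  39→61: 22 bp
  61→75: 14 bp
  75→82: 7 bp
  82→94: 12 bp
  94→107: 13 bp
  107→115: 8 bp
  115→127: 12 bp
  127→137: 10 bp
  137→148: 11 bp
  148→14 (wrap): 167-148+14 = 33 bp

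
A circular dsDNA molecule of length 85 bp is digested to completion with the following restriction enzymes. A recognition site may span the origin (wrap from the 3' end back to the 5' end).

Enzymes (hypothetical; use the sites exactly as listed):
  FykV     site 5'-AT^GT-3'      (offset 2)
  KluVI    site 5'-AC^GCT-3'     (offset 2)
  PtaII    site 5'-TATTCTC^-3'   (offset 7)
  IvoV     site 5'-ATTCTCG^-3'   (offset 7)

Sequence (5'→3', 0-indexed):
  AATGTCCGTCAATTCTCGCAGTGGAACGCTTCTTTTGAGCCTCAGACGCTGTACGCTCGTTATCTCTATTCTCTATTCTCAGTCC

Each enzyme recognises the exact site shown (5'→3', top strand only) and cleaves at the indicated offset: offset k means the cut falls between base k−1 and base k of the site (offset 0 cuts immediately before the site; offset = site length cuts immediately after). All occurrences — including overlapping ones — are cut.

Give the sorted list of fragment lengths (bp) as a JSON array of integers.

Site scan:
  FykV (ATGT, off=2): starts [1] → cuts [3]
  KluVI (ACGCT, off=2): starts [25, 45, 52] → cuts [27, 47, 54]
  PtaII (TATTCTC, off=7): starts [66, 73] → cuts [73, 80]
  IvoV (ATTCTCG, off=7): starts [11] → cuts [18]

All cut coordinates (distinct, sorted): [3, 18, 27, 47, 54, 73, 80]

Fragments:
  3→18: 15 bp
  18→27: 9 bp
  27→47: 20 bp
  47→54: 7 bp
  54→73: 19 bp
  73→80: 7 bp
  80→3 (wrap): 85-80+3 = 8 bp

[7,7,8,9,15,19,20]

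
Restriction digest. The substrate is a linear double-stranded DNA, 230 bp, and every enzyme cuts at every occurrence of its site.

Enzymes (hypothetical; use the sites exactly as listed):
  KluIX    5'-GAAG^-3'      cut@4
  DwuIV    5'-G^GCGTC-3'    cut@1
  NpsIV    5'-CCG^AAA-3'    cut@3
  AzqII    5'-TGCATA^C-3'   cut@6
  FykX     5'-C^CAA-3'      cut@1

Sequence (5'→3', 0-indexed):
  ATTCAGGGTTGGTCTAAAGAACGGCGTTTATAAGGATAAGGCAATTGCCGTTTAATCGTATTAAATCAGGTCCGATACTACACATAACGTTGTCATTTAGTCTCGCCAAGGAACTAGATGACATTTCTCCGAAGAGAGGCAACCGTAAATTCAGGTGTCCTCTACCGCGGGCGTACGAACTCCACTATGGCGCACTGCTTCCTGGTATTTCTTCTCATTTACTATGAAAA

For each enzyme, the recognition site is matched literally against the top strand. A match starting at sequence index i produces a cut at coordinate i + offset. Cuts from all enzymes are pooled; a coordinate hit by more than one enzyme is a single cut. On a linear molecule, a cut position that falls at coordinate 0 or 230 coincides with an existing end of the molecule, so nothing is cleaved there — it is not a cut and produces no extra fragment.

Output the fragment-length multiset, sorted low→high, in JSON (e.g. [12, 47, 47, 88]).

[28,96,106]

Per-enzyme occurrences:
  KluIX GAAG/4: at [130] ⇒ [134]
  DwuIV (GGCGTC, off=1): no sites
  NpsIV (CCGAAA, off=3): no sites
  AzqII (TGCATAC, off=6): no sites
  FykX CCAA/1: at [105] ⇒ [106]

Pooled cuts: [106, 134]

Fragments:
  [0,106): 106 bp
  [106,134): 28 bp
  [134,230): 96 bp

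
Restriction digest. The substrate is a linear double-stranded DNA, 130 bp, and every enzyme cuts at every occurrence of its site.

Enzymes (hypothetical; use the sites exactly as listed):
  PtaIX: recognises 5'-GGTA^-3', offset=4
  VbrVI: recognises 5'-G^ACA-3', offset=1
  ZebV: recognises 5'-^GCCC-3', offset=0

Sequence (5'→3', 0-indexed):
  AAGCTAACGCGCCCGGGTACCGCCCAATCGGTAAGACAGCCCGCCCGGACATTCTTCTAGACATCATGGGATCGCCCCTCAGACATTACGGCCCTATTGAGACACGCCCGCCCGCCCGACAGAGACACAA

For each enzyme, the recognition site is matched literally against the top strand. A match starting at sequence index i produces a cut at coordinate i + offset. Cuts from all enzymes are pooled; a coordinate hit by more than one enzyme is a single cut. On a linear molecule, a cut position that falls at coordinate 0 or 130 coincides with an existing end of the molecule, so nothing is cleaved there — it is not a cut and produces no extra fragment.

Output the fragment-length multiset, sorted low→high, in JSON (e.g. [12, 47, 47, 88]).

[2,2,3,4,4,4,4,5,6,6,6,8,9,9,10,11,12,12,13]

Per-enzyme occurrences:
  PtaIX (GGTA, off=4): starts [15, 29] → cuts [19, 33]
  VbrVI (GACA, off=1): starts [34, 47, 59, 81, 100, 117, 123] → cuts [35, 48, 60, 82, 101, 118, 124]
  ZebV (GCCC, off=0): starts [10, 21, 38, 42, 73, 90, 105, 109, 113] → cuts [10, 21, 38, 42, 73, 90, 105, 109, 113]

All cut coordinates (distinct, sorted): [10, 19, 21, 33, 35, 38, 42, 48, 60, 73, 82, 90, 101, 105, 109, 113, 118, 124]

Fragments:
  [0,10): 10 bp
  [10,19): 9 bp
  [19,21): 2 bp
  [21,33): 12 bp
  [33,35): 2 bp
  [35,38): 3 bp
  [38,42): 4 bp
  [42,48): 6 bp
  [48,60): 12 bp
  [60,73): 13 bp
  [73,82): 9 bp
  [82,90): 8 bp
  [90,101): 11 bp
  [101,105): 4 bp
  [105,109): 4 bp
  [109,113): 4 bp
  [113,118): 5 bp
  [118,124): 6 bp
  [124,130): 6 bp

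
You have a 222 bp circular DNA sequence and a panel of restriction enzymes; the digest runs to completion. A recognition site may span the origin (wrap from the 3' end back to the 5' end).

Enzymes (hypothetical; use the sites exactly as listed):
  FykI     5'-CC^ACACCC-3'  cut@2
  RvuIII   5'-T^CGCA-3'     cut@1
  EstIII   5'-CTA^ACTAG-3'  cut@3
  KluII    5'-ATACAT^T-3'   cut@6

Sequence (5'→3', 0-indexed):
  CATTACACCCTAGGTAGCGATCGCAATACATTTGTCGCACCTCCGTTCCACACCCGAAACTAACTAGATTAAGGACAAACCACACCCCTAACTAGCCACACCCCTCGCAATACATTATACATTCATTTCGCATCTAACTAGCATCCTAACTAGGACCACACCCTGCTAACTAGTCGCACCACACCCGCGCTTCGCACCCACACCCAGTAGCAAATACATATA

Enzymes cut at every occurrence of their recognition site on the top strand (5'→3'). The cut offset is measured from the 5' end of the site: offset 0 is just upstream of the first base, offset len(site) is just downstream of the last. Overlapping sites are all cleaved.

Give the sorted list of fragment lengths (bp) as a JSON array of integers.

[4,6,6,6,7,7,7,8,8,9,9,10,10,11,12,12,13,14,18,19,26]

Per-enzyme occurrences:
  FykI (CCACACCC, off=2): starts [47, 79, 95, 155, 178, 197] → cuts [49, 81, 97, 157, 180, 199]
  RvuIII (TCGCA, off=1): starts [20, 34, 104, 127, 173, 191] → cuts [21, 35, 105, 128, 174, 192]
  EstIII (CTAACTAG, off=3): starts [59, 87, 133, 145, 165] → cuts [62, 90, 136, 148, 168]
  KluII (ATACATT, off=6): starts [25, 109, 116, 219] → cuts [3, 31, 115, 122]

Pooled cuts: [3, 21, 31, 35, 49, 62, 81, 90, 97, 105, 115, 122, 128, 136, 148, 157, 168, 174, 180, 192, 199]

Fragment lengths:
  3→21: 18 bp
  21→31: 10 bp
  31→35: 4 bp
  35→49: 14 bp
  49→62: 13 bp
  62→81: 19 bp
  81→90: 9 bp
  90→97: 7 bp
  97→105: 8 bp
  105→115: 10 bp
  115→122: 7 bp
  122→128: 6 bp
  128→136: 8 bp
  136→148: 12 bp
  148→157: 9 bp
  157→168: 11 bp
  168→174: 6 bp
  174→180: 6 bp
  180→192: 12 bp
  192→199: 7 bp
  199→3 (wrap): 222-199+3 = 26 bp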